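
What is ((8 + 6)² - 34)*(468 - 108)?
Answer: 58320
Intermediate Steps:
((8 + 6)² - 34)*(468 - 108) = (14² - 34)*360 = (196 - 34)*360 = 162*360 = 58320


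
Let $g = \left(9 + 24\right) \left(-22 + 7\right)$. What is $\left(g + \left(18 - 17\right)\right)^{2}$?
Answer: $244036$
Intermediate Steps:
$g = -495$ ($g = 33 \left(-15\right) = -495$)
$\left(g + \left(18 - 17\right)\right)^{2} = \left(-495 + \left(18 - 17\right)\right)^{2} = \left(-495 + 1\right)^{2} = \left(-494\right)^{2} = 244036$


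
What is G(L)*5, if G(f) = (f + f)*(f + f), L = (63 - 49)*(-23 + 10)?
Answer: 662480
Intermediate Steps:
L = -182 (L = 14*(-13) = -182)
G(f) = 4*f² (G(f) = (2*f)*(2*f) = 4*f²)
G(L)*5 = (4*(-182)²)*5 = (4*33124)*5 = 132496*5 = 662480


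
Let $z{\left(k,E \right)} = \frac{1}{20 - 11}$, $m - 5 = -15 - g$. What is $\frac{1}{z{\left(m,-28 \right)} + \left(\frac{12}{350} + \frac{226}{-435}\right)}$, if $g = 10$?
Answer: $- \frac{45675}{17089} \approx -2.6728$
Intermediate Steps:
$m = -20$ ($m = 5 - 25 = -20$)
$z{\left(k,E \right)} = \frac{1}{9}$
$\frac{1}{z{\left(m,-28 \right)} + \left(\frac{12}{350} + \frac{226}{-435}\right)} = \frac{1}{\frac{1}{9} + \left(\frac{12}{350} + \frac{226}{-435}\right)} = \frac{1}{\frac{1}{9} + \left(12 \cdot \frac{1}{350} + 226 \left(- \frac{1}{435}\right)\right)} = \frac{1}{\frac{1}{9} + \left(\frac{6}{175} - \frac{226}{435}\right)} = \frac{1}{\frac{1}{9} - \frac{7388}{15225}} = \frac{1}{- \frac{17089}{45675}} = - \frac{45675}{17089}$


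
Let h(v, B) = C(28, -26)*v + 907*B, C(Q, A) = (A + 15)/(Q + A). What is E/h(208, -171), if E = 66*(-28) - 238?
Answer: 2086/156241 ≈ 0.013351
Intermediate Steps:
C(Q, A) = (15 + A)/(A + Q)
h(v, B) = 907*B - 11*v/2 (h(v, B) = ((15 - 26)/(-26 + 28))*v + 907*B = (-11/2)*v + 907*B = ((1/2)*(-11))*v + 907*B = -11*v/2 + 907*B = 907*B - 11*v/2)
E = -2086 (E = -1848 - 238 = -2086)
E/h(208, -171) = -2086/(907*(-171) - 11/2*208) = -2086/(-155097 - 1144) = -2086/(-156241) = -2086*(-1/156241) = 2086/156241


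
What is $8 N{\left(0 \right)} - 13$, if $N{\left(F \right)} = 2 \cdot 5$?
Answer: $67$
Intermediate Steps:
$N{\left(F \right)} = 10$
$8 N{\left(0 \right)} - 13 = 8 \cdot 10 - 13 = 80 - 13 = 67$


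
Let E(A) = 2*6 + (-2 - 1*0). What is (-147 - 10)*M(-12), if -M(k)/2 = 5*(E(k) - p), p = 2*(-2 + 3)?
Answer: 12560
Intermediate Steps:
E(A) = 10 (E(A) = 12 + (-2 + 0) = 12 - 2 = 10)
p = 2 (p = 2*1 = 2)
M(k) = -80 (M(k) = -10*(10 - 1*2) = -10*(10 - 2) = -10*8 = -2*40 = -80)
(-147 - 10)*M(-12) = (-147 - 10)*(-80) = -157*(-80) = 12560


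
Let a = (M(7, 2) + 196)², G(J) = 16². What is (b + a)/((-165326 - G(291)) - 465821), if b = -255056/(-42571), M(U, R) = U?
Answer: -1754563395/26879457113 ≈ -0.065275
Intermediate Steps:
G(J) = 256
b = 255056/42571 (b = -255056*(-1/42571) = 255056/42571 ≈ 5.9913)
a = 41209 (a = (7 + 196)² = 203² = 41209)
(b + a)/((-165326 - G(291)) - 465821) = (255056/42571 + 41209)/((-165326 - 1*256) - 465821) = 1754563395/(42571*((-165326 - 256) - 465821)) = 1754563395/(42571*(-165582 - 465821)) = (1754563395/42571)/(-631403) = (1754563395/42571)*(-1/631403) = -1754563395/26879457113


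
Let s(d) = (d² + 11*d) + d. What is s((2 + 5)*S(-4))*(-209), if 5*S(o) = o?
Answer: 187264/25 ≈ 7490.6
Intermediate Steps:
S(o) = o/5
s(d) = d² + 12*d
s((2 + 5)*S(-4))*(-209) = (((2 + 5)*((⅕)*(-4)))*(12 + (2 + 5)*((⅕)*(-4))))*(-209) = ((7*(-⅘))*(12 + 7*(-⅘)))*(-209) = -28*(12 - 28/5)/5*(-209) = -28/5*32/5*(-209) = -896/25*(-209) = 187264/25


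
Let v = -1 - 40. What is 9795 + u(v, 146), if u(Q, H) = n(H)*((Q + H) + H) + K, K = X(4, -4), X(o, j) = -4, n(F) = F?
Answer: 46437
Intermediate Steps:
v = -41
K = -4
u(Q, H) = -4 + H*(Q + 2*H) (u(Q, H) = H*((Q + H) + H) - 4 = H*((H + Q) + H) - 4 = H*(Q + 2*H) - 4 = -4 + H*(Q + 2*H))
9795 + u(v, 146) = 9795 + (-4 + 2*146**2 + 146*(-41)) = 9795 + (-4 + 2*21316 - 5986) = 9795 + (-4 + 42632 - 5986) = 9795 + 36642 = 46437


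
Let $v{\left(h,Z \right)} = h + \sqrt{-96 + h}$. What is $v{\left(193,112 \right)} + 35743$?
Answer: $35936 + \sqrt{97} \approx 35946.0$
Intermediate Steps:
$v{\left(193,112 \right)} + 35743 = \left(193 + \sqrt{-96 + 193}\right) + 35743 = \left(193 + \sqrt{97}\right) + 35743 = 35936 + \sqrt{97}$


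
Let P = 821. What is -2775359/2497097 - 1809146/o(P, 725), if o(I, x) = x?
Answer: -4519625184437/1810395325 ≈ -2496.5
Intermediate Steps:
-2775359/2497097 - 1809146/o(P, 725) = -2775359/2497097 - 1809146/725 = -4519625184437/1810395325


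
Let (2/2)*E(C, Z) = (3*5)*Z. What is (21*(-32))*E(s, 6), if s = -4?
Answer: -60480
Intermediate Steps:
E(C, Z) = 15*Z (E(C, Z) = (3*5)*Z = 15*Z)
(21*(-32))*E(s, 6) = (21*(-32))*(15*6) = -672*90 = -60480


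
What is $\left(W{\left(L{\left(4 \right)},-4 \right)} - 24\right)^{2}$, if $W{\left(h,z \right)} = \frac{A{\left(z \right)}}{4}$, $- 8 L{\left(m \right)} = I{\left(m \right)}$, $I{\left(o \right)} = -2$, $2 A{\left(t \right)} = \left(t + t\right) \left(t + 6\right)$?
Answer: $676$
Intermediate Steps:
$A{\left(t \right)} = t \left(6 + t\right)$ ($A{\left(t \right)} = \frac{\left(t + t\right) \left(t + 6\right)}{2} = \frac{2 t \left(6 + t\right)}{2} = t \left(6 + t\right)$)
$L{\left(m \right)} = \frac{1}{4}$ ($L{\left(m \right)} = \left(- \frac{1}{8}\right) \left(-2\right) = \frac{1}{4}$)
$W{\left(h,z \right)} = \frac{z \left(6 + z\right)}{4}$
$\left(W{\left(L{\left(4 \right)},-4 \right)} - 24\right)^{2} = \left(\frac{1}{4} \left(-4\right) \left(6 - 4\right) - 24\right)^{2} = \left(\frac{1}{4} \left(-4\right) 2 - 24\right)^{2} = \left(-2 - 24\right)^{2} = \left(-26\right)^{2} = 676$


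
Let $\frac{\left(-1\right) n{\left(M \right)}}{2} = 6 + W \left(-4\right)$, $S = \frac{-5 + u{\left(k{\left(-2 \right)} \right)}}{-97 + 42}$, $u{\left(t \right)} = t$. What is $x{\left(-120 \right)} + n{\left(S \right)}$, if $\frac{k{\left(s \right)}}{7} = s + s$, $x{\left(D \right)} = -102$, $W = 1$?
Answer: $-106$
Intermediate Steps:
$k{\left(s \right)} = 14 s$ ($k{\left(s \right)} = 7 \left(s + s\right) = 7 \cdot 2 s = 14 s$)
$S = \frac{3}{5}$ ($S = \frac{-5 + 14 \left(-2\right)}{-97 + 42} = \frac{-5 - 28}{-55} = \left(-33\right) \left(- \frac{1}{55}\right) = \frac{3}{5} \approx 0.6$)
$n{\left(M \right)} = -4$ ($n{\left(M \right)} = - 2 \left(6 + 1 \left(-4\right)\right) = - 2 \left(6 - 4\right) = \left(-2\right) 2 = -4$)
$x{\left(-120 \right)} + n{\left(S \right)} = -102 - 4 = -106$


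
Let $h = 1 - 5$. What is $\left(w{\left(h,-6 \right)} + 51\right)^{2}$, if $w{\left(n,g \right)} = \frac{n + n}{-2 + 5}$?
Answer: $\frac{21025}{9} \approx 2336.1$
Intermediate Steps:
$h = -4$
$w{\left(n,g \right)} = \frac{2 n}{3}$
$\left(w{\left(h,-6 \right)} + 51\right)^{2} = \left(\frac{2}{3} \left(-4\right) + 51\right)^{2} = \left(- \frac{8}{3} + 51\right)^{2} = \left(\frac{145}{3}\right)^{2} = \frac{21025}{9}$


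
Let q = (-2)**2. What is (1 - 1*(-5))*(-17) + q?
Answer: -98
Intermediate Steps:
q = 4
(1 - 1*(-5))*(-17) + q = (1 - 1*(-5))*(-17) + 4 = (1 + 5)*(-17) + 4 = 6*(-17) + 4 = -102 + 4 = -98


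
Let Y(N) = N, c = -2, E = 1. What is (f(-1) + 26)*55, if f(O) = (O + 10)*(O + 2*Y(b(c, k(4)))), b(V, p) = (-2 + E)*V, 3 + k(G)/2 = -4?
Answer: 2915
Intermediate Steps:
k(G) = -14 (k(G) = -6 + 2*(-4) = -6 - 8 = -14)
b(V, p) = -V (b(V, p) = (-2 + 1)*V = -V)
f(O) = (4 + O)*(10 + O) (f(O) = (O + 10)*(O + 2*(-1*(-2))) = (10 + O)*(O + 2*2) = (10 + O)*(O + 4) = (10 + O)*(4 + O) = (4 + O)*(10 + O))
(f(-1) + 26)*55 = ((40 + (-1)² + 14*(-1)) + 26)*55 = ((40 + 1 - 14) + 26)*55 = (27 + 26)*55 = 53*55 = 2915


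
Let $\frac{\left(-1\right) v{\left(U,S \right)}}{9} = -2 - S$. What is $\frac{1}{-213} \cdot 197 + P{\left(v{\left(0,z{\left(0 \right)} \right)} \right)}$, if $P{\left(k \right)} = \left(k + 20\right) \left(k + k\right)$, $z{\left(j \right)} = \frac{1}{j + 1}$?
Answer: $\frac{540397}{213} \approx 2537.1$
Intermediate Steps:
$z{\left(j \right)} = \frac{1}{1 + j}$
$v{\left(U,S \right)} = 18 + 9 S$ ($v{\left(U,S \right)} = - 9 \left(-2 - S\right) = 18 + 9 S$)
$P{\left(k \right)} = 2 k \left(20 + k\right)$ ($P{\left(k \right)} = \left(20 + k\right) 2 k = 2 k \left(20 + k\right)$)
$\frac{1}{-213} \cdot 197 + P{\left(v{\left(0,z{\left(0 \right)} \right)} \right)} = \frac{1}{-213} \cdot 197 + 2 \left(18 + \frac{9}{1 + 0}\right) \left(20 + \left(18 + \frac{9}{1 + 0}\right)\right) = \left(- \frac{1}{213}\right) 197 + 2 \left(18 + \frac{9}{1}\right) \left(20 + \left(18 + \frac{9}{1}\right)\right) = - \frac{197}{213} + 2 \left(18 + 9 \cdot 1\right) \left(20 + \left(18 + 9 \cdot 1\right)\right) = - \frac{197}{213} + 2 \left(18 + 9\right) \left(20 + \left(18 + 9\right)\right) = - \frac{197}{213} + 2 \cdot 27 \left(20 + 27\right) = - \frac{197}{213} + 2 \cdot 27 \cdot 47 = - \frac{197}{213} + 2538 = \frac{540397}{213}$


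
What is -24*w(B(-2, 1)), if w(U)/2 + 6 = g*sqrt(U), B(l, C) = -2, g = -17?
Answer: 288 + 816*I*sqrt(2) ≈ 288.0 + 1154.0*I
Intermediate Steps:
w(U) = -12 - 34*sqrt(U) (w(U) = -12 + 2*(-17*sqrt(U)) = -12 - 34*sqrt(U))
-24*w(B(-2, 1)) = -24*(-12 - 34*I*sqrt(2)) = 288 + 816*I*sqrt(2)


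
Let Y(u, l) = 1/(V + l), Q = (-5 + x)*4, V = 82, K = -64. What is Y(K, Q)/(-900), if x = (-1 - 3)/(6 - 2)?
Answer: -1/52200 ≈ -1.9157e-5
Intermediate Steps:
x = -1 (x = -4/4 = -4*¼ = -1)
Q = -24 (Q = (-5 - 1)*4 = -6*4 = -24)
Y(u, l) = 1/(82 + l)
Y(K, Q)/(-900) = 1/((82 - 24)*(-900)) = -1/900/58 = (1/58)*(-1/900) = -1/52200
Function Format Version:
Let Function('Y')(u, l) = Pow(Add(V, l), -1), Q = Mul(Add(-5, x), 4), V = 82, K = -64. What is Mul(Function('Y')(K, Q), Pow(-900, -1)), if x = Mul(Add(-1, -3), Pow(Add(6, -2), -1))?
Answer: Rational(-1, 52200) ≈ -1.9157e-5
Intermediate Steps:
x = -1 (x = Mul(-4, Pow(4, -1)) = Mul(-4, Rational(1, 4)) = -1)
Q = -24 (Q = Mul(Add(-5, -1), 4) = Mul(-6, 4) = -24)
Function('Y')(u, l) = Pow(Add(82, l), -1)
Mul(Function('Y')(K, Q), Pow(-900, -1)) = Mul(Pow(Add(82, -24), -1), Pow(-900, -1)) = Mul(Pow(58, -1), Rational(-1, 900)) = Mul(Rational(1, 58), Rational(-1, 900)) = Rational(-1, 52200)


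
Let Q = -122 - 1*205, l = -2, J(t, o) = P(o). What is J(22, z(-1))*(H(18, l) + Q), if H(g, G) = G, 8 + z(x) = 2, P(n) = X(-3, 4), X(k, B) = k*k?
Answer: -2961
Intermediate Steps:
X(k, B) = k**2
P(n) = 9 (P(n) = (-3)**2 = 9)
z(x) = -6 (z(x) = -8 + 2 = -6)
J(t, o) = 9
Q = -327 (Q = -122 - 205 = -327)
J(22, z(-1))*(H(18, l) + Q) = 9*(-2 - 327) = 9*(-329) = -2961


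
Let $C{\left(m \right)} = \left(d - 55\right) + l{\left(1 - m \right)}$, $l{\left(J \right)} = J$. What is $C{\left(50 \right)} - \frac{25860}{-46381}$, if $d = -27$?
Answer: $- \frac{6050051}{46381} \approx -130.44$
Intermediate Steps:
$C{\left(m \right)} = -81 - m$ ($C{\left(m \right)} = \left(-27 - 55\right) - \left(-1 + m\right) = -82 - \left(-1 + m\right) = -81 - m$)
$C{\left(50 \right)} - \frac{25860}{-46381} = \left(-81 - 50\right) - \frac{25860}{-46381} = \left(-81 - 50\right) - - \frac{25860}{46381} = -131 + \frac{25860}{46381} = - \frac{6050051}{46381}$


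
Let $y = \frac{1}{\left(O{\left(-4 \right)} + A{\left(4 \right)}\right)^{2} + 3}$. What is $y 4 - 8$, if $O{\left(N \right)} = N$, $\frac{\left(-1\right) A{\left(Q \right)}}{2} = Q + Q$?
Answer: $- \frac{3220}{403} \approx -7.9901$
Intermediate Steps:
$A{\left(Q \right)} = - 4 Q$ ($A{\left(Q \right)} = - 2 \left(Q + Q\right) = - 2 \cdot 2 Q = - 4 Q$)
$y = \frac{1}{403}$ ($y = \frac{1}{\left(-4 - 16\right)^{2} + 3} = \frac{1}{\left(-20\right)^{2} + 3} = \frac{1}{400 + 3} = \frac{1}{403} \approx 0.0024814$)
$y 4 - 8 = \frac{1}{403} \cdot 4 - 8 = \frac{4}{403} - 8 = - \frac{3220}{403}$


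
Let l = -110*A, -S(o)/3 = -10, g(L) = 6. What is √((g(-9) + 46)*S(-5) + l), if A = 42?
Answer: 6*I*√85 ≈ 55.317*I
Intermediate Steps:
S(o) = 30 (S(o) = -3*(-10) = 30)
l = -4620 (l = -110*42 = -4620)
√((g(-9) + 46)*S(-5) + l) = √((6 + 46)*30 - 4620) = √(52*30 - 4620) = √(1560 - 4620) = √(-3060) = 6*I*√85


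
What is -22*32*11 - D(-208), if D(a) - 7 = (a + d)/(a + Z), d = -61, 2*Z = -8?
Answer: -1643481/212 ≈ -7752.3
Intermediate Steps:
Z = -4 (Z = (1/2)*(-8) = -4)
D(a) = 7 + (-61 + a)/(-4 + a) (D(a) = 7 + (a - 61)/(a - 4) = 7 + (-61 + a)/(-4 + a))
-22*32*11 - D(-208) = -22*32*11 - (-89 + 8*(-208))/(-4 - 208) = -704*11 - (-89 - 1664)/(-212) = -7744 - (-1)*(-1753)/212 = -7744 - 1*1753/212 = -7744 - 1753/212 = -1643481/212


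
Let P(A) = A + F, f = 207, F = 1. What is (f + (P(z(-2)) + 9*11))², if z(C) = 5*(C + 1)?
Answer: 91204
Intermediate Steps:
z(C) = 5 + 5*C (z(C) = 5*(1 + C) = 5 + 5*C)
P(A) = 1 + A (P(A) = A + 1 = 1 + A)
(f + (P(z(-2)) + 9*11))² = (207 + ((1 + (5 + 5*(-2))) + 9*11))² = (207 + ((1 + (5 - 10)) + 99))² = (207 + ((1 - 5) + 99))² = (207 + (-4 + 99))² = (207 + 95)² = 302² = 91204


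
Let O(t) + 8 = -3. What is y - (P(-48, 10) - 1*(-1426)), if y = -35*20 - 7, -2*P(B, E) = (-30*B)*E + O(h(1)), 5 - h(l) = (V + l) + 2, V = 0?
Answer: 10123/2 ≈ 5061.5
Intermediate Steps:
h(l) = 3 - l (h(l) = 5 - ((0 + l) + 2) = 5 - (l + 2) = 5 - (2 + l) = 5 + (-2 - l) = 3 - l)
O(t) = -11 (O(t) = -8 - 3 = -11)
P(B, E) = 11/2 + 15*B*E (P(B, E) = -((-30*B)*E - 11)/2 = -(-30*B*E - 11)/2 = -(-11 - 30*B*E)/2 = 11/2 + 15*B*E)
y = -707 (y = -700 - 7 = -707)
y - (P(-48, 10) - 1*(-1426)) = -707 - ((11/2 + 15*(-48)*10) - 1*(-1426)) = -707 - ((11/2 - 7200) + 1426) = -707 - (-14389/2 + 1426) = -707 - 1*(-11537/2) = -707 + 11537/2 = 10123/2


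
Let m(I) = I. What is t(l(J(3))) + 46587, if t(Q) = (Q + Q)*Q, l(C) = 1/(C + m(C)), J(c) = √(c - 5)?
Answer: 186347/4 ≈ 46587.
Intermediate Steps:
J(c) = √(-5 + c)
l(C) = 1/(2*C) (l(C) = 1/(C + C) = 1/(2*C))
t(Q) = 2*Q² (t(Q) = (2*Q)*Q = 2*Q²)
t(l(J(3))) + 46587 = 2*(1/(2*(√(-5 + 3))))² + 46587 = 2*(1/(2*(√(-2))))² + 46587 = 2*(1/(2*((I*√2))))² + 46587 = 2*((-I*√2/2)/2)² + 46587 = 2*(-I*√2/4)² + 46587 = 2*(-⅛) + 46587 = -¼ + 46587 = 186347/4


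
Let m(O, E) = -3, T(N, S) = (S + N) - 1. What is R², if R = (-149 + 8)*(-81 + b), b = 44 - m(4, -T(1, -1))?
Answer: 22982436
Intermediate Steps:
T(N, S) = -1 + N + S (T(N, S) = (N + S) - 1 = -1 + N + S)
b = 47 (b = 44 - 1*(-3) = 44 + 3 = 47)
R = 4794 (R = (-149 + 8)*(-81 + 47) = -141*(-34) = 4794)
R² = 4794² = 22982436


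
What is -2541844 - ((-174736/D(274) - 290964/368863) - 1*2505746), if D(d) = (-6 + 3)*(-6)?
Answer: -87607507906/3319767 ≈ -26390.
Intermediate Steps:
D(d) = 18 (D(d) = -3*(-6) = 18)
-2541844 - ((-174736/D(274) - 290964/368863) - 1*2505746) = -2541844 - ((-174736/18 - 290964/368863) - 1*2505746) = -2541844 - ((-174736*1/18 - 290964*1/368863) - 2505746) = -2541844 - ((-87368/9 - 290964/368863) - 2505746) = -2541844 - (-32229441260/3319767 - 2505746) = -2541844 - 1*(-8350722322442/3319767) = -2541844 + 8350722322442/3319767 = -87607507906/3319767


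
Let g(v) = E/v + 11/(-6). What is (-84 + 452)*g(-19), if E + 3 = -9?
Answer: -25208/57 ≈ -442.25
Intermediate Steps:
E = -12 (E = -3 - 9 = -12)
g(v) = -11/6 - 12/v (g(v) = -12/v + 11/(-6) = -12/v + 11*(-⅙) = -12/v - 11/6 = -11/6 - 12/v)
(-84 + 452)*g(-19) = (-84 + 452)*(-11/6 - 12/(-19)) = 368*(-11/6 - 12*(-1/19)) = 368*(-11/6 + 12/19) = 368*(-137/114) = -25208/57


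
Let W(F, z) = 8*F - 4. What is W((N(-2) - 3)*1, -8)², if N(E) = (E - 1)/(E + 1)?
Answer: 16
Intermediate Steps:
N(E) = (-1 + E)/(1 + E)
W(F, z) = -4 + 8*F
W((N(-2) - 3)*1, -8)² = (-4 + 8*(((-1 - 2)/(1 - 2) - 3)*1))² = (-4 + 8*((-3/(-1) - 3)*1))² = (-4 + 8*((-1*(-3) - 3)*1))² = (-4 + 8*((3 - 3)*1))² = (-4 + 8*(0*1))² = (-4 + 8*0)² = (-4 + 0)² = (-4)² = 16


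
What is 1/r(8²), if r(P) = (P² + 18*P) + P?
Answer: 1/5312 ≈ 0.00018825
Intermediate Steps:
r(P) = P² + 19*P
1/r(8²) = 1/(8²*(19 + 8²)) = 1/(64*(19 + 64)) = 1/(64*83) = 1/5312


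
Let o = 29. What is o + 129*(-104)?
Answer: -13387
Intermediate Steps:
o + 129*(-104) = 29 + 129*(-104) = 29 - 13416 = -13387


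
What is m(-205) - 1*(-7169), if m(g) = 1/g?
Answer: 1469644/205 ≈ 7169.0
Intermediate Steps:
m(-205) - 1*(-7169) = 1/(-205) - 1*(-7169) = -1/205 + 7169 = 1469644/205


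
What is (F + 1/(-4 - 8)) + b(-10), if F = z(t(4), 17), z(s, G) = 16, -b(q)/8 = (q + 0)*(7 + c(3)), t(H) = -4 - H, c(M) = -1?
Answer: 5951/12 ≈ 495.92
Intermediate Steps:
b(q) = -48*q (b(q) = -8*(q + 0)*(7 - 1) = -8*q*6 = -48*q)
F = 16
(F + 1/(-4 - 8)) + b(-10) = (16 + 1/(-4 - 8)) - 48*(-10) = (16 + 1/(-12)) + 480 = (16 - 1/12*1) + 480 = (16 - 1/12) + 480 = 191/12 + 480 = 5951/12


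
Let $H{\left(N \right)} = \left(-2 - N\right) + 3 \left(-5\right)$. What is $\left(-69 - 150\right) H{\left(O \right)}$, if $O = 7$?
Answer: $5256$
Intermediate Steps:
$H{\left(N \right)} = -17 - N$ ($H{\left(N \right)} = \left(-2 - N\right) - 15 = -17 - N$)
$\left(-69 - 150\right) H{\left(O \right)} = \left(-69 - 150\right) \left(-17 - 7\right) = - 219 \left(-17 - 7\right) = \left(-219\right) \left(-24\right) = 5256$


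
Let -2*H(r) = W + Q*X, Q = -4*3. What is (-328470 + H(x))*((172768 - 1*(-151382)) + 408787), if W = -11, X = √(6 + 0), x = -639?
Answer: -481487570473/2 + 4397622*√6 ≈ -2.4073e+11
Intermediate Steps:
X = √6 ≈ 2.4495
Q = -12
H(r) = 11/2 + 6*√6 (H(r) = -(-11 - 12*√6)/2 = 11/2 + 6*√6)
(-328470 + H(x))*((172768 - 1*(-151382)) + 408787) = (-328470 + (11/2 + 6*√6))*((172768 - 1*(-151382)) + 408787) = (-656929/2 + 6*√6)*((172768 + 151382) + 408787) = (-656929/2 + 6*√6)*(324150 + 408787) = (-656929/2 + 6*√6)*732937 = -481487570473/2 + 4397622*√6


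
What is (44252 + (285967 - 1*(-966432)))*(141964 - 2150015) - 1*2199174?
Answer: -2603743536375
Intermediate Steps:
(44252 + (285967 - 1*(-966432)))*(141964 - 2150015) - 1*2199174 = (44252 + (285967 + 966432))*(-2008051) - 2199174 = (44252 + 1252399)*(-2008051) - 2199174 = 1296651*(-2008051) - 2199174 = -2603741337201 - 2199174 = -2603743536375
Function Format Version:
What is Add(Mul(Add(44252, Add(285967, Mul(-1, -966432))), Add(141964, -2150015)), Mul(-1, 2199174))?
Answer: -2603743536375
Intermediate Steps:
Add(Mul(Add(44252, Add(285967, Mul(-1, -966432))), Add(141964, -2150015)), Mul(-1, 2199174)) = Add(Mul(Add(44252, Add(285967, 966432)), -2008051), -2199174) = Add(Mul(Add(44252, 1252399), -2008051), -2199174) = Add(Mul(1296651, -2008051), -2199174) = Add(-2603741337201, -2199174) = -2603743536375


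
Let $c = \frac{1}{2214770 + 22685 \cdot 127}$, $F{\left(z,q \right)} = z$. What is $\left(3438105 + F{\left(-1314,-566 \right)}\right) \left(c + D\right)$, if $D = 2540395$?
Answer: $\frac{44490139063215132216}{5095765} \approx 8.7308 \cdot 10^{12}$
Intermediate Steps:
$c = \frac{1}{5095765}$ ($c = \frac{1}{2214770 + 2880995} = \frac{1}{5095765} \approx 1.9624 \cdot 10^{-7}$)
$\left(3438105 + F{\left(-1314,-566 \right)}\right) \left(c + D\right) = \left(3438105 - 1314\right) \left(\frac{1}{5095765} + 2540395\right) = 3436791 \cdot \frac{12945255927176}{5095765} = \frac{44490139063215132216}{5095765}$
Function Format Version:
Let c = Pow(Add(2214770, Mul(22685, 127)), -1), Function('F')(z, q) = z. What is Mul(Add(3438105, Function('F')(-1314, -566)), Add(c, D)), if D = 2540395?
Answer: Rational(44490139063215132216, 5095765) ≈ 8.7308e+12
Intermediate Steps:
c = Rational(1, 5095765) (c = Pow(Add(2214770, 2880995), -1) = Pow(5095765, -1) = Rational(1, 5095765) ≈ 1.9624e-7)
Mul(Add(3438105, Function('F')(-1314, -566)), Add(c, D)) = Mul(Add(3438105, -1314), Add(Rational(1, 5095765), 2540395)) = Mul(3436791, Rational(12945255927176, 5095765)) = Rational(44490139063215132216, 5095765)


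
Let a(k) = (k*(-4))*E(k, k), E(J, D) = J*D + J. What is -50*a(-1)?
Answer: 0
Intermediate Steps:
E(J, D) = J + D*J (E(J, D) = D*J + J = J + D*J)
a(k) = -4*k²*(1 + k) (a(k) = (k*(-4))*(k*(1 + k)) = (-4*k)*(k*(1 + k)) = -4*k²*(1 + k))
-50*a(-1) = -200*(-1)²*(-1 - 1*(-1)) = -200*(-1 + 1) = -200*0 = -50*0 = 0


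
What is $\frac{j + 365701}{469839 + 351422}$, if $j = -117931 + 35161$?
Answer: $\frac{282931}{821261} \approx 0.34451$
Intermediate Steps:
$j = -82770$
$\frac{j + 365701}{469839 + 351422} = \frac{-82770 + 365701}{469839 + 351422} = \frac{282931}{821261}$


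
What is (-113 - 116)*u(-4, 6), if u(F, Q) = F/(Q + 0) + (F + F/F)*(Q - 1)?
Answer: 10763/3 ≈ 3587.7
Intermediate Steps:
u(F, Q) = F/Q + (1 + F)*(-1 + Q) (u(F, Q) = F/Q + (F + 1)*(-1 + Q) = F/Q + (1 + F)*(-1 + Q))
(-113 - 116)*u(-4, 6) = (-113 - 116)*(-1 + 6 - 1*(-4) - 4*6 - 4/6) = -229*(-1 + 6 + 4 - 24 - 4*⅙) = -229*(-1 + 6 + 4 - 24 - ⅔) = -229*(-47/3) = 10763/3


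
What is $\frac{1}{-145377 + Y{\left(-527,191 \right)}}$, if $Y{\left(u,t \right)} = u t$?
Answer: $- \frac{1}{246034} \approx -4.0645 \cdot 10^{-6}$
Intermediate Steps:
$Y{\left(u,t \right)} = t u$
$\frac{1}{-145377 + Y{\left(-527,191 \right)}} = \frac{1}{-145377 + 191 \left(-527\right)} = \frac{1}{-145377 - 100657} = \frac{1}{-246034} = - \frac{1}{246034}$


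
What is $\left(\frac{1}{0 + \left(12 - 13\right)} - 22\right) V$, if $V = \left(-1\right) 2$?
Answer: $46$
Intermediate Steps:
$V = -2$
$\left(\frac{1}{0 + \left(12 - 13\right)} - 22\right) V = \left(\frac{1}{0 + \left(12 - 13\right)} - 22\right) \left(-2\right) = \left(\frac{1}{0 - 1} - 22\right) \left(-2\right) = \left(\frac{1}{-1} - 22\right) \left(-2\right) = \left(-1 - 22\right) \left(-2\right) = \left(-23\right) \left(-2\right) = 46$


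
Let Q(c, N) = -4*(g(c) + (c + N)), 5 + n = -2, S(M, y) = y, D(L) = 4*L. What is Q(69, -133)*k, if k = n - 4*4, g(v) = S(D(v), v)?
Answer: 460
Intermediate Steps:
n = -7 (n = -5 - 2 = -7)
g(v) = v
k = -23 (k = -7 - 4*4 = -7 - 16 = -23)
Q(c, N) = -8*c - 4*N (Q(c, N) = -4*(c + (c + N)) = -4*(c + (N + c)) = -4*(N + 2*c) = -8*c - 4*N)
Q(69, -133)*k = (-8*69 - 4*(-133))*(-23) = (-552 + 532)*(-23) = -20*(-23) = 460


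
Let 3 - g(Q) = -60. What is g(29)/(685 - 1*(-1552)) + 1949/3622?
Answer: 4588099/8102414 ≈ 0.56626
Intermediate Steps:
g(Q) = 63 (g(Q) = 3 - 1*(-60) = 3 + 60 = 63)
g(29)/(685 - 1*(-1552)) + 1949/3622 = 63/(685 - 1*(-1552)) + 1949/3622 = 63/(685 + 1552) + 1949*(1/3622) = 63/2237 + 1949/3622 = 4588099/8102414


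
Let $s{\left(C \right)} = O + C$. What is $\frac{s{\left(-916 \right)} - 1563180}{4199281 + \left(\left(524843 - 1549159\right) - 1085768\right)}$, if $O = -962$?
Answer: $- \frac{47426}{63309} \approx -0.74912$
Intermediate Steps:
$s{\left(C \right)} = -962 + C$
$\frac{s{\left(-916 \right)} - 1563180}{4199281 + \left(\left(524843 - 1549159\right) - 1085768\right)} = \frac{\left(-962 - 916\right) - 1563180}{4199281 + \left(\left(524843 - 1549159\right) - 1085768\right)} = \frac{-1878 - 1563180}{4199281 - 2110084} = - \frac{1565058}{4199281 - 2110084} = - \frac{1565058}{2089197} = \left(-1565058\right) \frac{1}{2089197} = - \frac{47426}{63309}$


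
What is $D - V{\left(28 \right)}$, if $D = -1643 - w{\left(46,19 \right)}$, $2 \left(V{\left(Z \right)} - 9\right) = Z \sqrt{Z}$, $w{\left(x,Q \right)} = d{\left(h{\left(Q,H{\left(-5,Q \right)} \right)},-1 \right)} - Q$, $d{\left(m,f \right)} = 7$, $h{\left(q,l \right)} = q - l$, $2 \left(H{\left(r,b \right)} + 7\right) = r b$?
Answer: $-1640 - 28 \sqrt{7} \approx -1714.1$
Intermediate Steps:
$H{\left(r,b \right)} = -7 + \frac{b r}{2}$ ($H{\left(r,b \right)} = -7 + \frac{r b}{2} = -7 + \frac{b r}{2}$)
$w{\left(x,Q \right)} = 7 - Q$
$V{\left(Z \right)} = 9 + \frac{Z^{\frac{3}{2}}}{2}$ ($V{\left(Z \right)} = 9 + \frac{Z \sqrt{Z}}{2} = 9 + \frac{Z^{\frac{3}{2}}}{2}$)
$D = -1631$ ($D = -1643 - \left(7 - 19\right) = -1643 - -12 = -1643 + 12 = -1631$)
$D - V{\left(28 \right)} = -1631 - \left(9 + \frac{28^{\frac{3}{2}}}{2}\right) = -1631 - \left(9 + \frac{56 \sqrt{7}}{2}\right) = -1631 - \left(9 + 28 \sqrt{7}\right) = -1640 - 28 \sqrt{7}$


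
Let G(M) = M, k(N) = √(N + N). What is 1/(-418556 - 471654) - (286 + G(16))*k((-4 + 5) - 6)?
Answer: -1/890210 - 302*I*√10 ≈ -1.1233e-6 - 955.01*I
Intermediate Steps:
k(N) = √2*√N (k(N) = √(2*N) = √2*√N)
1/(-418556 - 471654) - (286 + G(16))*k((-4 + 5) - 6) = 1/(-418556 - 471654) - (286 + 16)*√2*√((-4 + 5) - 6) = 1/(-890210) - 302*√2*√(1 - 6) = -1/890210 - 302*√2*√(-5) = -1/890210 - 302*√2*(I*√5) = -1/890210 - 302*I*√10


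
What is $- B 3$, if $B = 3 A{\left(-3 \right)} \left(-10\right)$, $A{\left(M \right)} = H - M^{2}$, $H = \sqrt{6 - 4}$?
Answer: $-810 + 90 \sqrt{2} \approx -682.72$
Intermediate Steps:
$H = \sqrt{2} \approx 1.4142$
$A{\left(M \right)} = \sqrt{2} - M^{2}$
$B = 270 - 30 \sqrt{2}$ ($B = 3 \left(\sqrt{2} - \left(-3\right)^{2}\right) \left(-10\right) = 3 \left(\sqrt{2} - 9\right) \left(-10\right) = 3 \left(-9 + \sqrt{2}\right) \left(-10\right) = \left(-27 + 3 \sqrt{2}\right) \left(-10\right) = 270 - 30 \sqrt{2} \approx 227.57$)
$- B 3 = - (270 - 30 \sqrt{2}) 3 = \left(-270 + 30 \sqrt{2}\right) 3 = -810 + 90 \sqrt{2}$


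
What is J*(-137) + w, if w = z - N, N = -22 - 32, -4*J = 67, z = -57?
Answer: 9167/4 ≈ 2291.8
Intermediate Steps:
J = -67/4 (J = -¼*67 = -67/4 ≈ -16.750)
N = -54
w = -3 (w = -57 - 1*(-54) = -57 + 54 = -3)
J*(-137) + w = -67/4*(-137) - 3 = 9179/4 - 3 = 9167/4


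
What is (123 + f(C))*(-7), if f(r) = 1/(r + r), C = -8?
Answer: -13769/16 ≈ -860.56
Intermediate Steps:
f(r) = 1/(2*r)
(123 + f(C))*(-7) = (123 + (1/2)/(-8))*(-7) = (123 + (1/2)*(-1/8))*(-7) = (123 - 1/16)*(-7) = (1967/16)*(-7) = -13769/16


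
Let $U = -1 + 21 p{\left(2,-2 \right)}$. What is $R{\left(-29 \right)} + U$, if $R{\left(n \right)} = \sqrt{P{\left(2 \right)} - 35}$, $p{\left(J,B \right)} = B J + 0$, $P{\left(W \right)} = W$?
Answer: $-85 + i \sqrt{33} \approx -85.0 + 5.7446 i$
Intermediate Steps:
$p{\left(J,B \right)} = B J$
$U = -85$ ($U = -1 + 21 \left(\left(-2\right) 2\right) = -1 + 21 \left(-4\right) = -1 - 84 = -85$)
$R{\left(n \right)} = i \sqrt{33}$ ($R{\left(n \right)} = \sqrt{2 - 35} = \sqrt{-33} = i \sqrt{33}$)
$R{\left(-29 \right)} + U = i \sqrt{33} - 85 = -85 + i \sqrt{33}$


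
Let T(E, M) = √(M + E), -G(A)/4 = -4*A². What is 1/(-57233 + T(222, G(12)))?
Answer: -57233/3275613763 - √2526/3275613763 ≈ -1.7488e-5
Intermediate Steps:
G(A) = 16*A² (G(A) = -(-16)*A² = 16*A²)
T(E, M) = √(E + M)
1/(-57233 + T(222, G(12))) = 1/(-57233 + √(222 + 16*12²)) = 1/(-57233 + √(222 + 16*144)) = 1/(-57233 + √(222 + 2304)) = 1/(-57233 + √2526)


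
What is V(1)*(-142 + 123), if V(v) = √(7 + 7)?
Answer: -19*√14 ≈ -71.092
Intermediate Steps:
V(v) = √14
V(1)*(-142 + 123) = √14*(-142 + 123) = √14*(-19) = -19*√14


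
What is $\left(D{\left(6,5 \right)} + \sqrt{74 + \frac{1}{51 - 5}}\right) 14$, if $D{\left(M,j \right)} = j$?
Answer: $70 + \frac{7 \sqrt{156630}}{23} \approx 190.45$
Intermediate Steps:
$\left(D{\left(6,5 \right)} + \sqrt{74 + \frac{1}{51 - 5}}\right) 14 = \left(5 + \sqrt{74 + \frac{1}{51 - 5}}\right) 14 = \left(5 + \sqrt{74 + \frac{1}{46}}\right) 14 = \left(5 + \sqrt{\frac{3405}{46}}\right) 14 = \left(5 + \frac{\sqrt{156630}}{46}\right) 14 = 70 + \frac{7 \sqrt{156630}}{23}$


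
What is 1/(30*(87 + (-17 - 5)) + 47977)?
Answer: 1/49927 ≈ 2.0029e-5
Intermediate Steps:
1/(30*(87 + (-17 - 5)) + 47977) = 1/(30*(87 - 22) + 47977) = 1/(30*65 + 47977) = 1/(1950 + 47977) = 1/49927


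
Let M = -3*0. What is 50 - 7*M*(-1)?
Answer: 50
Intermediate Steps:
M = 0
50 - 7*M*(-1) = 50 - 7*0*(-1) = 50 + 0*(-1) = 50 + 0 = 50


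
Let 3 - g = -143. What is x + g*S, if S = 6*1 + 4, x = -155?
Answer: 1305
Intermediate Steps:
g = 146 (g = 3 - 1*(-143) = 3 + 143 = 146)
S = 10 (S = 6 + 4 = 10)
x + g*S = -155 + 146*10 = -155 + 1460 = 1305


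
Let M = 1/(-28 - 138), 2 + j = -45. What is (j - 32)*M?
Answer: 79/166 ≈ 0.47590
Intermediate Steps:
j = -47 (j = -2 - 45 = -47)
M = -1/166 (M = 1/(-166) = -1/166 ≈ -0.0060241)
(j - 32)*M = (-47 - 32)*(-1/166) = -79*(-1/166) = 79/166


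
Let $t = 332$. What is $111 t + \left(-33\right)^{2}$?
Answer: $37941$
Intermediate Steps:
$111 t + \left(-33\right)^{2} = 111 \cdot 332 + \left(-33\right)^{2} = 36852 + 1089 = 37941$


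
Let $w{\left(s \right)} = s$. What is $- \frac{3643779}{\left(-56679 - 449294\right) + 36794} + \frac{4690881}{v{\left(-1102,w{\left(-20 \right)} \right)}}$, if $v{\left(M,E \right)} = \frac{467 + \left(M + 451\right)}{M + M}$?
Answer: $\frac{404225200551661}{7194078} \approx 5.6189 \cdot 10^{7}$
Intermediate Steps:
$v{\left(M,E \right)} = \frac{918 + M}{2 M}$ ($v{\left(M,E \right)} = \frac{467 + \left(451 + M\right)}{2 M} = \left(918 + M\right) \frac{1}{2 M} = \frac{918 + M}{2 M}$)
$- \frac{3643779}{\left(-56679 - 449294\right) + 36794} + \frac{4690881}{v{\left(-1102,w{\left(-20 \right)} \right)}} = - \frac{3643779}{\left(-56679 - 449294\right) + 36794} + \frac{4690881}{\frac{1}{2} \frac{1}{-1102} \left(918 - 1102\right)} = - \frac{3643779}{-505973 + 36794} + \frac{4690881}{\frac{1}{2} \left(- \frac{1}{1102}\right) \left(-184\right)} = - \frac{3643779}{-469179} + \frac{4690881}{\frac{46}{551}} = \left(-3643779\right) \left(- \frac{1}{469179}\right) + 4690881 \cdot \frac{551}{46} = \frac{1214593}{156393} + \frac{2584675431}{46} = \frac{404225200551661}{7194078}$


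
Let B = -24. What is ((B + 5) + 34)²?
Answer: 225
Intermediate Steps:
((B + 5) + 34)² = ((-24 + 5) + 34)² = (-19 + 34)² = 15² = 225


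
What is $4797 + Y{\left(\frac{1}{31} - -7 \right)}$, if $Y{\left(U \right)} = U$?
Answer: $\frac{148925}{31} \approx 4804.0$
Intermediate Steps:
$4797 + Y{\left(\frac{1}{31} - -7 \right)} = 4797 + \left(\frac{1}{31} - -7\right) = 4797 + \left(\frac{1}{31} + 7\right) = 4797 + \frac{218}{31} = \frac{148925}{31}$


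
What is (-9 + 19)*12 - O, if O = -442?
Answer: 562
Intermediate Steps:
(-9 + 19)*12 - O = (-9 + 19)*12 - 1*(-442) = 10*12 + 442 = 120 + 442 = 562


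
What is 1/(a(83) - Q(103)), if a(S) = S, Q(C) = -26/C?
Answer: 103/8575 ≈ 0.012012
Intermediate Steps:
1/(a(83) - Q(103)) = 1/(83 - (-26)/103) = 1/(83 - 1*(-26/103)) = 1/(83 + 26/103) = 1/(8575/103) = 103/8575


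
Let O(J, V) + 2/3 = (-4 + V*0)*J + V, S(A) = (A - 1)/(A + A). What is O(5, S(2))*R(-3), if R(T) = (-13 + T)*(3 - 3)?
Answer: 0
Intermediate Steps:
S(A) = (-1 + A)/(2*A) (S(A) = (-1 + A)/((2*A)) = (-1 + A)*(1/(2*A)) = (-1 + A)/(2*A))
O(J, V) = -⅔ + V - 4*J (O(J, V) = -⅔ + ((-4 + V*0)*J + V) = -⅔ + ((-4 + 0)*J + V) = -⅔ + (-4*J + V) = -⅔ + (V - 4*J) = -⅔ + V - 4*J)
R(T) = 0 (R(T) = (-13 + T)*0 = 0)
O(5, S(2))*R(-3) = (-⅔ + (½)*(-1 + 2)/2 - 4*5)*0 = (-⅔ + (½)*(½)*1 - 20)*0 = (-⅔ + ¼ - 20)*0 = -245/12*0 = 0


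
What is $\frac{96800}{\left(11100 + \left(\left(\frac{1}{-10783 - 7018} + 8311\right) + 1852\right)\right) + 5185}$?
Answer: $\frac{156648800}{42800077} \approx 3.66$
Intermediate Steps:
$\frac{96800}{\left(11100 + \left(\left(\frac{1}{-10783 - 7018} + 8311\right) + 1852\right)\right) + 5185} = \frac{96800}{\left(11100 + \left(\left(\frac{1}{-17801} + 8311\right) + 1852\right)\right) + 5185} = \frac{96800}{\left(11100 + \left(\left(- \frac{1}{17801} + 8311\right) + 1852\right)\right) + 5185} = \frac{96800}{\left(11100 + \left(\frac{147944110}{17801} + 1852\right)\right) + 5185} = \frac{96800}{\left(11100 + \frac{180911562}{17801}\right) + 5185} = \frac{96800}{\frac{378502662}{17801} + 5185} = \frac{96800}{\frac{470800847}{17801}} = 96800 \cdot \frac{17801}{470800847} = \frac{156648800}{42800077}$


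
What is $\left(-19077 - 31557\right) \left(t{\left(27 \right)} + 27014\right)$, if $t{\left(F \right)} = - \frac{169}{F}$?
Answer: $- \frac{4102529834}{3} \approx -1.3675 \cdot 10^{9}$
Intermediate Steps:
$\left(-19077 - 31557\right) \left(t{\left(27 \right)} + 27014\right) = \left(-19077 - 31557\right) \left(- \frac{169}{27} + 27014\right) = - 50634 \left(\left(-169\right) \frac{1}{27} + 27014\right) = - 50634 \left(- \frac{169}{27} + 27014\right) = \left(-50634\right) \frac{729209}{27} = - \frac{4102529834}{3}$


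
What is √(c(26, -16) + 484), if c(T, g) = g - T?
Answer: √442 ≈ 21.024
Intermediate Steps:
√(c(26, -16) + 484) = √((-16 - 1*26) + 484) = √((-16 - 26) + 484) = √(-42 + 484) = √442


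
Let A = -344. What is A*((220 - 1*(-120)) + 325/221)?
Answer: -1996920/17 ≈ -1.1747e+5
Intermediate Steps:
A*((220 - 1*(-120)) + 325/221) = -344*((220 - 1*(-120)) + 325/221) = -344*((220 + 120) + 325*(1/221)) = -344*(340 + 25/17) = -344*5805/17 = -1996920/17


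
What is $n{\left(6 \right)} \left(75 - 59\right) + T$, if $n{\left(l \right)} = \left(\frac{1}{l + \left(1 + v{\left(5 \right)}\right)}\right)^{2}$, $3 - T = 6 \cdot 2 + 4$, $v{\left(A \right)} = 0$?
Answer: $- \frac{621}{49} \approx -12.673$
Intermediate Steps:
$T = -13$ ($T = 3 - \left(6 \cdot 2 + 4\right) = 3 - \left(12 + 4\right) = 3 - 16 = -13$)
$n{\left(l \right)} = \frac{1}{\left(1 + l\right)^{2}}$ ($n{\left(l \right)} = \left(\frac{1}{l + \left(1 + 0\right)}\right)^{2} = \left(\frac{1}{l + 1}\right)^{2} = \left(\frac{1}{1 + l}\right)^{2} = \frac{1}{\left(1 + l\right)^{2}}$)
$n{\left(6 \right)} \left(75 - 59\right) + T = \frac{75 - 59}{\left(1 + 6\right)^{2}} - 13 = \frac{1}{49} \cdot 16 - 13 = \frac{16}{49} - 13 = - \frac{621}{49}$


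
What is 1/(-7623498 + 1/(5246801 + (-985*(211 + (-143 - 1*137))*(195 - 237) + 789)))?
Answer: -2393060/18243488123879 ≈ -1.3117e-7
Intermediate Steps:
1/(-7623498 + 1/(5246801 + (-985*(211 + (-143 - 1*137))*(195 - 237) + 789))) = 1/(-7623498 + 1/(5246801 + (-985*(211 + (-143 - 137))*(-42) + 789))) = 1/(-7623498 + 1/(5246801 + (-985*(211 - 280)*(-42) + 789))) = 1/(-7623498 + 1/(5246801 + (-(-67965)*(-42) + 789))) = 1/(-7623498 + 1/(5246801 + (-985*2898 + 789))) = 1/(-7623498 + 1/(5246801 + (-2854530 + 789))) = 1/(-7623498 + 1/(5246801 - 2853741)) = 1/(-7623498 + 1/2393060) = 1/(-18243488123879/2393060) = -2393060/18243488123879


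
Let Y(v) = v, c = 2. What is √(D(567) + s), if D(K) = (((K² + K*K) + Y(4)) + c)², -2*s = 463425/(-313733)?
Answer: √162772385465802638350986/627466 ≈ 6.4298e+5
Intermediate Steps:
s = 463425/627466 (s = -463425/(2*(-313733)) = -463425*(-1)/(2*313733) = -½*(-463425/313733) = 463425/627466 ≈ 0.73857)
D(K) = (6 + 2*K²)² (D(K) = (((K² + K*K) + 4) + 2)² = (((K² + K²) + 4) + 2)² = ((2*K² + 4) + 2)² = ((4 + 2*K²) + 2)² = (6 + 2*K²)²)
√(D(567) + s) = √(4*(3 + 567²)² + 463425/627466) = √(4*(3 + 321489)² + 463425/627466) = √(4*321492² + 463425/627466) = √(4*103357106064 + 463425/627466) = √(413428424256 + 463425/627466) = √(259412279654678721/627466) = √162772385465802638350986/627466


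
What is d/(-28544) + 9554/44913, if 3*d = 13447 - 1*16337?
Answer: 157987783/640998336 ≈ 0.24647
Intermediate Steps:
d = -2890/3 (d = (13447 - 1*16337)/3 = (13447 - 16337)/3 = (⅓)*(-2890) = -2890/3 ≈ -963.33)
d/(-28544) + 9554/44913 = -2890/3/(-28544) + 9554/44913 = -2890/3*(-1/28544) + 9554*(1/44913) = 1445/42816 + 9554/44913 = 157987783/640998336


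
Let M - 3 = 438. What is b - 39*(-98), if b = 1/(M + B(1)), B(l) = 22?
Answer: 1769587/463 ≈ 3822.0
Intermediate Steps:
M = 441 (M = 3 + 438 = 441)
b = 1/463 (b = 1/(441 + 22) = 1/463 ≈ 0.0021598)
b - 39*(-98) = 1/463 - 39*(-98) = 1/463 + 3822 = 1769587/463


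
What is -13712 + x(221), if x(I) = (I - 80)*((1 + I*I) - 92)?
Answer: 6860038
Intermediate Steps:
x(I) = (-91 + I²)*(-80 + I) (x(I) = (-80 + I)*((1 + I²) - 92) = (-80 + I)*(-91 + I²) = (-91 + I²)*(-80 + I))
-13712 + x(221) = -13712 + (7280 + 221³ - 91*221 - 80*221²) = -13712 + (7280 + 10793861 - 20111 - 80*48841) = -13712 + (7280 + 10793861 - 20111 - 3907280) = -13712 + 6873750 = 6860038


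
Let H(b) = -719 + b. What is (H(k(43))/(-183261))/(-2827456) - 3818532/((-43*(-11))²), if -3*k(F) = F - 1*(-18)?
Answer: -2967929638924132229/173891938088078496 ≈ -17.068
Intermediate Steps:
k(F) = -6 - F/3 (k(F) = -(F - 1*(-18))/3 = -(F + 18)/3 = -(18 + F)/3 = -6 - F/3)
(H(k(43))/(-183261))/(-2827456) - 3818532/((-43*(-11))²) = ((-719 + (-6 - ⅓*43))/(-183261))/(-2827456) - 3818532/((-43*(-11))²) = ((-719 + (-6 - 43/3))*(-1/183261))*(-1/2827456) - 3818532/(473²) = ((-719 - 61/3)*(-1/183261))*(-1/2827456) - 3818532/223729 = -2218/3*(-1/183261)*(-1/2827456) - 3818532*1/223729 = (2218/549783)*(-1/2827456) - 3818532/223729 = -1109/777243621024 - 3818532/223729 = -2967929638924132229/173891938088078496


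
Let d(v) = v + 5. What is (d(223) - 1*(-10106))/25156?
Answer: 5167/12578 ≈ 0.41080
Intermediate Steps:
d(v) = 5 + v
(d(223) - 1*(-10106))/25156 = ((5 + 223) - 1*(-10106))/25156 = (228 + 10106)*(1/25156) = 10334*(1/25156) = 5167/12578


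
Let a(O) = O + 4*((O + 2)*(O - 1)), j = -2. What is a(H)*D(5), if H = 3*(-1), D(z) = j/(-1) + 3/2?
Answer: 91/2 ≈ 45.500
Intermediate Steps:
D(z) = 7/2 (D(z) = -2/(-1) + 3/2 = -2*(-1) + 3*(½) = 2 + 3/2 = 7/2)
H = -3
a(O) = O + 4*(-1 + O)*(2 + O) (a(O) = O + 4*((2 + O)*(-1 + O)) = O + 4*((-1 + O)*(2 + O)) = O + 4*(-1 + O)*(2 + O))
a(H)*D(5) = (-8 + 4*(-3)² + 5*(-3))*(7/2) = (-8 + 4*9 - 15)*(7/2) = (-8 + 36 - 15)*(7/2) = 13*(7/2) = 91/2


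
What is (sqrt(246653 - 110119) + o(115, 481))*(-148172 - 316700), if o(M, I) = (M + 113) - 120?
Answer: -50206176 - 464872*sqrt(136534) ≈ -2.2198e+8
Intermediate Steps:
o(M, I) = -7 + M (o(M, I) = (113 + M) - 120 = -7 + M)
(sqrt(246653 - 110119) + o(115, 481))*(-148172 - 316700) = (sqrt(246653 - 110119) + (-7 + 115))*(-148172 - 316700) = (sqrt(136534) + 108)*(-464872) = (108 + sqrt(136534))*(-464872) = -50206176 - 464872*sqrt(136534)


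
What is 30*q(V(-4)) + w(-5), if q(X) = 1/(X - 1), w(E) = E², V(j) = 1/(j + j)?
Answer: -5/3 ≈ -1.6667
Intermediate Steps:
V(j) = 1/(2*j)
q(X) = 1/(-1 + X)
30*q(V(-4)) + w(-5) = 30/(-1 + (½)/(-4)) + (-5)² = 30/(-1 + (½)*(-¼)) + 25 = 30/(-1 - ⅛) + 25 = 30/(-9/8) + 25 = 30*(-8/9) + 25 = -80/3 + 25 = -5/3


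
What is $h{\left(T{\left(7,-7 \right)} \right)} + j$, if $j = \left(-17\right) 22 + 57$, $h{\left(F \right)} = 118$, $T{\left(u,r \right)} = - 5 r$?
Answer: $-199$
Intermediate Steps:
$j = -317$ ($j = -374 + 57 = -317$)
$h{\left(T{\left(7,-7 \right)} \right)} + j = 118 - 317 = -199$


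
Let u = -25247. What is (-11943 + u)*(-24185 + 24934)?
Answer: -27855310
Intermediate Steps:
(-11943 + u)*(-24185 + 24934) = (-11943 - 25247)*(-24185 + 24934) = -37190*749 = -27855310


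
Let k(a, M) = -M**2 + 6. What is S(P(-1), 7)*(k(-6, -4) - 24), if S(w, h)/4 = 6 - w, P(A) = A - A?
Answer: -816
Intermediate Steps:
k(a, M) = 6 - M**2
P(A) = 0
S(w, h) = 24 - 4*w (S(w, h) = 4*(6 - w) = 24 - 4*w)
S(P(-1), 7)*(k(-6, -4) - 24) = (24 - 4*0)*((6 - 1*(-4)**2) - 24) = (24 + 0)*((6 - 1*16) - 24) = 24*((6 - 16) - 24) = 24*(-10 - 24) = 24*(-34) = -816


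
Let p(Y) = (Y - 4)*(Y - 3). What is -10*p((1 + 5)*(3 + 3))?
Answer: -10560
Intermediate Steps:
p(Y) = (-4 + Y)*(-3 + Y)
-10*p((1 + 5)*(3 + 3)) = -10*(12 + ((1 + 5)*(3 + 3))² - 7*(1 + 5)*(3 + 3)) = -10*(12 + (6*6)² - 42*6) = -10*(12 + 36² - 7*36) = -10*(12 + 1296 - 252) = -10*1056 = -10560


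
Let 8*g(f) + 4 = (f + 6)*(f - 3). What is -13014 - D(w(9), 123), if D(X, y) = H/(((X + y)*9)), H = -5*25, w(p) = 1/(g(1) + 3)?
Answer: -14562541/1119 ≈ -13014.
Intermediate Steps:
g(f) = -1/2 + (-3 + f)*(6 + f)/8 (g(f) = -1/2 + ((f + 6)*(f - 3))/8 = -1/2 + ((6 + f)*(-3 + f))/8 = -1/2 + ((-3 + f)*(6 + f))/8 = -1/2 + (-3 + f)*(6 + f)/8)
w(p) = 4/3 (w(p) = 1/((-11/4 + (1/8)*1**2 + (3/8)*1) + 3) = 1/((-11/4 + (1/8)*1 + 3/8) + 3) = 1/((-11/4 + 1/8 + 3/8) + 3) = 1/(-9/4 + 3) = 1/(3/4) = 4/3)
H = -125
D(X, y) = -125/(9*X + 9*y) (D(X, y) = -125*1/(9*(X + y)) = -125/(9*X + 9*y))
-13014 - D(w(9), 123) = -13014 - (-125)/(9*(4/3) + 9*123) = -13014 - (-125)/(12 + 1107) = -13014 - (-125)/1119 = -13014 - 1*(-125/1119) = -13014 + 125/1119 = -14562541/1119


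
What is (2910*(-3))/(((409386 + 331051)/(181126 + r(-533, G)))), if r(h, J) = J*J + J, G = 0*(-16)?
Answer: -1581229980/740437 ≈ -2135.5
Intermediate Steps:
G = 0
r(h, J) = J + J² (r(h, J) = J² + J = J + J²)
(2910*(-3))/(((409386 + 331051)/(181126 + r(-533, G)))) = (2910*(-3))/(((409386 + 331051)/(181126 + 0*(1 + 0)))) = -8730/(740437/(181126 + 0*1)) = -8730/(740437/(181126 + 0)) = -8730/(740437/181126) = -8730/(740437*(1/181126)) = -8730/740437/181126 = -8730*181126/740437 = -1581229980/740437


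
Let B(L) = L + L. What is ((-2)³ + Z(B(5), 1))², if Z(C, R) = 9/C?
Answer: 5041/100 ≈ 50.410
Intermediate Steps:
B(L) = 2*L
((-2)³ + Z(B(5), 1))² = ((-2)³ + 9/((2*5)))² = (-8 + 9/10)² = (-71/10)² = 5041/100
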